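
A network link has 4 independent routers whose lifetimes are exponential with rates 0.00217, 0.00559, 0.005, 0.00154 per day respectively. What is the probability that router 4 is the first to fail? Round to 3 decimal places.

0.108

The time to first failure is exponential with rate Σλ = 0.00217 + 0.00559 + 0.005 + 0.00154 = 0.0143.
P(router 4 first) = λ_4/Σλ = 0.00154/0.0143 ≈ 0.108.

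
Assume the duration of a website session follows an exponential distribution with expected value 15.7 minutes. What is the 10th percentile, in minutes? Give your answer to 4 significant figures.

1.654

The rate is λ = 1/15.7 = 0.0636943 per minute.
Set 1 − e^(−λt) = 0.1, so t = −ln(0.9)/λ = 0.10536/0.0636943 ≈ 1.65416 minutes.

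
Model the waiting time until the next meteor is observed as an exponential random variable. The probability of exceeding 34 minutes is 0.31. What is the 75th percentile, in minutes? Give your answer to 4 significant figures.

e^(−λ·34) = 0.31 ⇒ λ = −ln(0.31)/34 = 0.0344466.
75th percentile: 1 − e^(−λt) = 0.75, t = −ln(0.25)/λ = 40.2448 minutes.

40.24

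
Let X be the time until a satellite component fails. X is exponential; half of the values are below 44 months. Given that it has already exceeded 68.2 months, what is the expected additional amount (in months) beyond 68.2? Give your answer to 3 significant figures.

63.5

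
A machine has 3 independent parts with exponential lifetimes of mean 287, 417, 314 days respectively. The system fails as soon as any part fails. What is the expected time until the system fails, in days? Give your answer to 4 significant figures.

The first failure time is exponential with rate Σλ_i = 1/287 + 1/417 + 1/314 = 0.00906712 per day.
E[min] = 1/Σλ = 1/0.00906712 = 110.289 days.

110.3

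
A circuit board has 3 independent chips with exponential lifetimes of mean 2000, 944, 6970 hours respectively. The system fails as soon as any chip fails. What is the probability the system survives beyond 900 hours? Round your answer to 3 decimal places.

The first failure time is exponential with rate Σλ_i = 1/2000 + 1/944 + 1/6970 = 0.00170279 per hour.
P(min > 900) = e^(−0.00170279·900) = e^(−1.5325) ≈ 0.216.

0.216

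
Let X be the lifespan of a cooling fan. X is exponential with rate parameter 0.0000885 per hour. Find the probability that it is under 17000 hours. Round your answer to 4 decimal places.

0.7779

P(X ≤ 17000) = 1 − e^(−λ·17000) = 1 − e^(−1.5045) ≈ 0.7779.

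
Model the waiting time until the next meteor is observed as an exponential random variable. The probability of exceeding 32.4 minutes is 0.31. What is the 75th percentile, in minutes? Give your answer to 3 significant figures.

38.4

e^(−λ·32.4) = 0.31 ⇒ λ = −ln(0.31)/32.4 = 0.0361476.
75th percentile: 1 − e^(−λt) = 0.75, t = −ln(0.25)/λ = 38.3509 minutes.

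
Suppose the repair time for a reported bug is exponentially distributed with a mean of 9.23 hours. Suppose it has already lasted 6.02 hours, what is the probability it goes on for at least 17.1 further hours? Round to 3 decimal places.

The rate is λ = 1/9.23 = 0.108342 per hour.
The exponential is memoryless, so the remaining time is again Exp(λ): the condition X > 6.02 is irrelevant.
P(X > 17.1) = e^(−1.8527) ≈ 0.157.

0.157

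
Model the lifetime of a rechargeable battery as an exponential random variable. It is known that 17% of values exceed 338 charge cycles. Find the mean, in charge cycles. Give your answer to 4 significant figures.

e^(−λ·338) = 0.17 ⇒ λ = −ln(0.17)/338 = 0.00524248.
Mean = 1/λ = 190.75 charge cycles.

190.7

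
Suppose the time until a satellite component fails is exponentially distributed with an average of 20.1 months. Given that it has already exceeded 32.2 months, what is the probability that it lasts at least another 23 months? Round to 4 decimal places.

The rate is λ = 1/20.1 = 0.0497512 per month.
By the memoryless property, P(X > 32.2+23 | X > 32.2) = P(X > 23).
P(X > 23) = e^(−1.1443) ≈ 0.3185.

0.3185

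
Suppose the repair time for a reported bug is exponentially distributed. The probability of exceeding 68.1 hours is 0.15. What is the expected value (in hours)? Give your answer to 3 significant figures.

e^(−λ·68.1) = 0.15 ⇒ λ = −ln(0.15)/68.1 = 0.0278579.
Mean = 1/λ = 35.8965 hours.

35.9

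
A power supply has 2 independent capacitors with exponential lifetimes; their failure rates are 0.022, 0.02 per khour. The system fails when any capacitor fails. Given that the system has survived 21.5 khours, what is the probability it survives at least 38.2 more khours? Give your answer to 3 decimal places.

0.201

Time to first failure ~ Exp(Σλ) with Σλ = 0.042.
By memorylessness, P(T > 21.5+38.2 | T > 21.5) = P(T > 38.2) = e^(−0.042·38.2) ≈ 0.201.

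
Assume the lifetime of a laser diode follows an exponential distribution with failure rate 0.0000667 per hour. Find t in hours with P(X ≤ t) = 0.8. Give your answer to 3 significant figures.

24100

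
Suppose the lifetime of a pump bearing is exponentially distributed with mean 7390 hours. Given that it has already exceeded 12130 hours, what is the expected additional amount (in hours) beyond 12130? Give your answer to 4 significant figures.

7390

The rate is λ = 1/7390 = 0.000135318 per hour.
By memorylessness, the remaining amount past any threshold is again Exp(λ) with mean 1/λ = 7390 hours.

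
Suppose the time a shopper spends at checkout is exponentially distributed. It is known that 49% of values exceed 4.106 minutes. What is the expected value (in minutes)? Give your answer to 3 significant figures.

e^(−λ·4.106) = 0.49 ⇒ λ = −ln(0.49)/4.106 = 0.173734.
Mean = 1/λ = 5.75594 minutes.

5.76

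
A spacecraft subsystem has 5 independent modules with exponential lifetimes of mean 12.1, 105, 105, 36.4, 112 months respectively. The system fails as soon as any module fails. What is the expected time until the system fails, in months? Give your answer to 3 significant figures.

The first failure time is exponential with rate Σλ_i = 1/12.1 + 1/105 + 1/105 + 1/36.4 + 1/112 = 0.138093 per month.
E[min] = 1/Σλ = 1/0.138093 = 7.24148 months.

7.24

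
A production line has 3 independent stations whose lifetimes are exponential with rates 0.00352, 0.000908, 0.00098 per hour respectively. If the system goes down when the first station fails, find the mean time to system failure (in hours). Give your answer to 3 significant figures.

185

The time to first failure is exponential with rate Σλ = 0.00352 + 0.000908 + 0.00098 = 0.005408.
E[min] = 1/Σλ = 1/0.005408 = 184.911 hours.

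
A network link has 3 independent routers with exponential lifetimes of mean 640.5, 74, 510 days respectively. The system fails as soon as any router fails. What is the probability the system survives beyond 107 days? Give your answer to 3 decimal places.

0.162

The first failure time is exponential with rate Σλ_i = 1/640.5 + 1/74 + 1/510 = 0.0170356 per day.
P(min > 107) = e^(−0.0170356·107) = e^(−1.8228) ≈ 0.162.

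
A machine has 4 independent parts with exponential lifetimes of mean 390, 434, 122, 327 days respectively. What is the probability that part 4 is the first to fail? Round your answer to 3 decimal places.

Rates: λ_i = 1/mean_i → 0.0025641, 0.00230415, 0.00819672, 0.0030581; Σλ = 0.0161231.
P(part 4 first) = λ_4/Σλ = 0.0030581/0.0161231 ≈ 0.190.

0.190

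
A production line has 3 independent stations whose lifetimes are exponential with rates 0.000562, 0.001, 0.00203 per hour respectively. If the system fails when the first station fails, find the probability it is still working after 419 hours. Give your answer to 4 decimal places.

The time to first failure is exponential with rate Σλ = 0.000562 + 0.001 + 0.00203 = 0.003592.
P(min > 419) = e^(−0.003592·419) = e^(−1.505) ≈ 0.2220.

0.2220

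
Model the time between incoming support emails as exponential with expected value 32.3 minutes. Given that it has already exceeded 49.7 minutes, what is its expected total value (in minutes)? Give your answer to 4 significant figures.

82.00

The rate is λ = 1/32.3 = 0.0309598 per minute.
By memorylessness, E[X | X > 49.7] = 49.7 + 1/λ = 49.7 + 32.3 = 82 minutes.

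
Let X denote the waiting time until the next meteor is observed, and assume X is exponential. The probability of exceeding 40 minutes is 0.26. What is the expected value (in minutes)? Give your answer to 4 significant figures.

e^(−λ·40) = 0.26 ⇒ λ = −ln(0.26)/40 = 0.0336768.
Mean = 1/λ = 29.694 minutes.

29.69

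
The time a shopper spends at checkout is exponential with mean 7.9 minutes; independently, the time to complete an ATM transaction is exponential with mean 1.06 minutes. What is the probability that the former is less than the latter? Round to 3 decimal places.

0.118

λ_1 = 1/7.9 = 0.126582, λ_2 = 1/1.06 = 0.943396.
For independent exponentials, P(the former < the latter) = λ_1/(λ_1+λ_2) = 0.126582/1.06998 ≈ 0.118.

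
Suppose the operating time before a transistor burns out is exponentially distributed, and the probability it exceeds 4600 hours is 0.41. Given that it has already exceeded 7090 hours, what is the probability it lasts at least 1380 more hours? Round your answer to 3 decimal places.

From e^(−λ·4600) = 0.41, λ = −ln(0.41)/4600 = 0.000193826.
Memoryless: P(X > 7090+1380 | X > 7090) = P(X > 1380) = e^(−0.000193826·1380) ≈ 0.765.

0.765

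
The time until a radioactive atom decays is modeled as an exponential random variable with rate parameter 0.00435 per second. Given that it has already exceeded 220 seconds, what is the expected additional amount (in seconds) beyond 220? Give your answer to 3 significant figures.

By memorylessness, the remaining amount past any threshold is again Exp(λ) with mean 1/λ = 229.885 seconds.

230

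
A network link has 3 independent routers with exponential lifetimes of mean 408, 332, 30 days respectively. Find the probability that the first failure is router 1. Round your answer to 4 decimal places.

0.0632

Rates: λ_i = 1/mean_i → 0.00245098, 0.00301205, 0.0333333; Σλ = 0.0387964.
P(router 1 first) = λ_1/Σλ = 0.00245098/0.0387964 ≈ 0.0632.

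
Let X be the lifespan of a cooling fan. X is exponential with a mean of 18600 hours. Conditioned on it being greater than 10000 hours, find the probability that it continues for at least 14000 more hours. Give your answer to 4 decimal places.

The rate is λ = 1/18600 = 0.0000537634 per hour.
By the memoryless property, P(X > 10000+14000 | X > 10000) = P(X > 14000).
P(X > 14000) = e^(−0.75269) ≈ 0.4711.

0.4711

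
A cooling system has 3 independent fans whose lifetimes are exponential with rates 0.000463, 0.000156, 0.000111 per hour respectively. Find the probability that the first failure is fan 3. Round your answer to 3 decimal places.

0.152

The time to first failure is exponential with rate Σλ = 0.000463 + 0.000156 + 0.000111 = 0.00073.
P(fan 3 first) = λ_3/Σλ = 0.000111/0.00073 ≈ 0.152.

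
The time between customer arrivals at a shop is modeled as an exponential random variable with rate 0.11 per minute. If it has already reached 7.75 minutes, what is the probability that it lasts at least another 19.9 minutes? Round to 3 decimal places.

0.112

The exponential is memoryless, so the remaining time is again Exp(λ): the condition X > 7.75 is irrelevant.
P(X > 19.9) = e^(−2.189) ≈ 0.112.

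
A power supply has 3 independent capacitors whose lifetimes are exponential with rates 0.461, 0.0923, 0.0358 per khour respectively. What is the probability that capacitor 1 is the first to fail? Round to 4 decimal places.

0.7825

The time to first failure is exponential with rate Σλ = 0.461 + 0.0923 + 0.0358 = 0.5891.
P(capacitor 1 first) = λ_1/Σλ = 0.461/0.5891 ≈ 0.7825.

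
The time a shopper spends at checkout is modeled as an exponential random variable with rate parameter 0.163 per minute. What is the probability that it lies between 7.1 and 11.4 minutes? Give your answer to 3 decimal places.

P(7.1 < X < 11.4) = e^(−λ·7.1) − e^(−λ·11.4) = 0.31433 − 0.15595 ≈ 0.158.

0.158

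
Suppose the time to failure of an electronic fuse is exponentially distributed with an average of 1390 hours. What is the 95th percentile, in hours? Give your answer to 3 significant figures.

The rate is λ = 1/1390 = 0.000719424 per hour.
Set 1 − e^(−λt) = 0.95, so t = −ln(0.05)/λ = 2.9957/0.000719424 ≈ 4164.07 hours.

4160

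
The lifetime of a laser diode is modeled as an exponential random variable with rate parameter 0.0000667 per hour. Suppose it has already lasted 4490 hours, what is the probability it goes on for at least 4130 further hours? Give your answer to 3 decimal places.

0.759

By the memoryless property, P(X > 4490+4130 | X > 4490) = P(X > 4130).
P(X > 4130) = e^(−0.27547) ≈ 0.759.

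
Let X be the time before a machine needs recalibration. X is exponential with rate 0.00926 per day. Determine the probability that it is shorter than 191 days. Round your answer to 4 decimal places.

0.8294

P(X ≤ 191) = 1 − e^(−λ·191) = 1 − e^(−1.7687) ≈ 0.8294.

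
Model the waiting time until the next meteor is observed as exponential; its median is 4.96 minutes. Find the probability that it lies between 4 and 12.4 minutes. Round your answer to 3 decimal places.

For an exponential, median = ln(2)/λ, so λ = ln 2 / 4.96 = 0.139747 per minute.
P(4 < X < 12.4) = e^(−λ·4) − e^(−λ·12.4) = 0.57179 − 0.17678 ≈ 0.395.

0.395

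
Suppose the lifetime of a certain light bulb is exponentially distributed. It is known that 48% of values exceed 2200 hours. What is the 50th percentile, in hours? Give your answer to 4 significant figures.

2078

e^(−λ·2200) = 0.48 ⇒ λ = −ln(0.48)/2200 = 0.000333622.
50th percentile: 1 − e^(−λt) = 0.5, t = −ln(0.5)/λ = 2077.64 hours.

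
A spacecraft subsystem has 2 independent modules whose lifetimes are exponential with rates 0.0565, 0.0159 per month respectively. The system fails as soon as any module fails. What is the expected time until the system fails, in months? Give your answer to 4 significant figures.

The time to first failure is exponential with rate Σλ = 0.0565 + 0.0159 = 0.0724.
E[min] = 1/Σλ = 1/0.0724 = 13.8122 months.

13.81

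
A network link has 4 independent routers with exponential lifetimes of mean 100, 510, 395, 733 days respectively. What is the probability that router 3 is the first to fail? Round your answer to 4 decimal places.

Rates: λ_i = 1/mean_i → 0.01, 0.00196078, 0.00253165, 0.00136426; Σλ = 0.0158567.
P(router 3 first) = λ_3/Σλ = 0.00253165/0.0158567 ≈ 0.1597.

0.1597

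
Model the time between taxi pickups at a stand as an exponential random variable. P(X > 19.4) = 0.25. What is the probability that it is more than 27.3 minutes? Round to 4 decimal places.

0.1422

e^(−λ·19.4) = 0.25 ⇒ λ = −ln(0.25)/19.4 = 0.0714585.
P(X > 27.3) = e^(−0.0714585·27.3) = e^(−1.9508) ≈ 0.1422.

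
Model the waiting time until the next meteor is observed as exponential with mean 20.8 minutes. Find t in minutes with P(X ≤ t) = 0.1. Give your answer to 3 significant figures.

2.19

The rate is λ = 1/20.8 = 0.0480769 per minute.
Set 1 − e^(−λt) = 0.1, so t = −ln(0.9)/λ = 0.10536/0.0480769 ≈ 2.1915 minutes.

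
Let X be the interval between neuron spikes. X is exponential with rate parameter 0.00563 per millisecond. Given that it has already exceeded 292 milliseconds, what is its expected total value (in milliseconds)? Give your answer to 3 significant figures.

470

By memorylessness, E[X | X > 292] = 292 + 1/λ = 292 + 177.62 = 469.62 milliseconds.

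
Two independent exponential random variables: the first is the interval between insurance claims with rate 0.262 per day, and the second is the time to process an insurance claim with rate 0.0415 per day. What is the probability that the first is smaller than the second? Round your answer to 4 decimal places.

0.8633

λ_1 = 0.262, λ_2 = 0.0415.
For independent exponentials, P(the first < the second) = λ_1/(λ_1+λ_2) = 0.262/0.3035 ≈ 0.8633.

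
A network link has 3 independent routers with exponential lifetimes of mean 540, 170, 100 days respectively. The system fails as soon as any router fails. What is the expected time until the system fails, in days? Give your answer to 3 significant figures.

56.4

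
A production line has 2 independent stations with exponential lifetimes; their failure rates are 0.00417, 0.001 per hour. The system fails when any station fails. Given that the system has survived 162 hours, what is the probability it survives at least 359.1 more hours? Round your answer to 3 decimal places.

Time to first failure ~ Exp(Σλ) with Σλ = 0.00517.
By memorylessness, P(T > 162+359.1 | T > 162) = P(T > 359.1) = e^(−0.00517·359.1) ≈ 0.156.

0.156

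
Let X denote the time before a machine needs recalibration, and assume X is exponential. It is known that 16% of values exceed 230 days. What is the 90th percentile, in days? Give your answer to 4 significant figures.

e^(−λ·230) = 0.16 ⇒ λ = −ln(0.16)/230 = 0.00796775.
90th percentile: 1 − e^(−λt) = 0.9, t = −ln(0.1)/λ = 288.988 days.

289.0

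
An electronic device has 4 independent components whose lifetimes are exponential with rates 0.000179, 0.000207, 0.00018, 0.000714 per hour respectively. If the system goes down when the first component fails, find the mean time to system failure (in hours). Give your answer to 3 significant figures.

The time to first failure is exponential with rate Σλ = 0.000179 + 0.000207 + 0.00018 + 0.000714 = 0.00128.
E[min] = 1/Σλ = 1/0.00128 = 781.25 hours.

781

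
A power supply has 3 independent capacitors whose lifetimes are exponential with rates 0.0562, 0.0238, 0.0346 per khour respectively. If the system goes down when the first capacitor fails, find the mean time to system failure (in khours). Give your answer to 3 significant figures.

The time to first failure is exponential with rate Σλ = 0.0562 + 0.0238 + 0.0346 = 0.1146.
E[min] = 1/Σλ = 1/0.1146 = 8.726 khours.

8.73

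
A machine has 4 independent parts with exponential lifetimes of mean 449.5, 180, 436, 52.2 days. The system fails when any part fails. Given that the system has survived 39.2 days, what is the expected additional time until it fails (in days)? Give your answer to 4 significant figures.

34.21

First-failure rate Σλ = 1/449.5 + 1/180 + 1/436 + 1/52.2 = 0.0292309.
By memorylessness the expected residual is 1/Σλ = 34.2104 days, regardless of the 39.2 already elapsed.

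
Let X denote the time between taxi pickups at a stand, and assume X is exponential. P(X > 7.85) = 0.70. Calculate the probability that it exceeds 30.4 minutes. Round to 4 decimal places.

0.2513

e^(−λ·7.85) = 0.70 ⇒ λ = −ln(0.70)/7.85 = 0.0454363.
P(X > 30.4) = e^(−0.0454363·30.4) = e^(−1.3813) ≈ 0.2513.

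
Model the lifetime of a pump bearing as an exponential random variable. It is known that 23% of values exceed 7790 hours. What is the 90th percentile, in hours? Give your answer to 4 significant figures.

e^(−λ·7790) = 0.23 ⇒ λ = −ln(0.23)/7790 = 0.000188662.
90th percentile: 1 − e^(−λt) = 0.9, t = −ln(0.1)/λ = 12204.8 hours.

12200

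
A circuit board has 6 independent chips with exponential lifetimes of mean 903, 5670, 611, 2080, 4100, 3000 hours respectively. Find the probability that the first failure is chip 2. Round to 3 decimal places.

Rates: λ_i = 1/mean_i → 0.00110742, 0.000176367, 0.00163666, 0.000480769, 0.000243902, 0.000333333; Σλ = 0.00397845.
P(chip 2 first) = λ_2/Σλ = 0.000176367/0.00397845 ≈ 0.044.

0.044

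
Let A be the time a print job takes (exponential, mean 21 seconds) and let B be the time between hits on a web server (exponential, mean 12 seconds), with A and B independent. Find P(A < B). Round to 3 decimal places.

λ_1 = 1/21 = 0.047619, λ_2 = 1/12 = 0.0833333.
For independent exponentials, P(A < B) = λ_1/(λ_1+λ_2) = 0.047619/0.130952 ≈ 0.364.

0.364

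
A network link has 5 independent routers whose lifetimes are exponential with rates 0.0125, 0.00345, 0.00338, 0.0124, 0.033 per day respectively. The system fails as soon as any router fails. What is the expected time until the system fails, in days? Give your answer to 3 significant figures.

15.4

The time to first failure is exponential with rate Σλ = 0.0125 + 0.00345 + 0.00338 + 0.0124 + 0.033 = 0.06473.
E[min] = 1/Σλ = 1/0.06473 = 15.4488 days.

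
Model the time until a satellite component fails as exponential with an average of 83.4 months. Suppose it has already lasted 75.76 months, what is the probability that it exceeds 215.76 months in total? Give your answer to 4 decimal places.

The rate is λ = 1/83.4 = 0.0119904 per month.
The exponential is memoryless, so the remaining time is again Exp(λ): the condition X > 75.76 is irrelevant.
P(X > 140) = e^(−1.6787) ≈ 0.1866.

0.1866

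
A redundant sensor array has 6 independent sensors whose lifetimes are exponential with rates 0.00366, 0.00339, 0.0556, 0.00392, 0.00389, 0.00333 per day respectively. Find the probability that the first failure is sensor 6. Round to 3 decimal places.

The time to first failure is exponential with rate Σλ = 0.00366 + 0.00339 + 0.0556 + 0.00392 + 0.00389 + 0.00333 = 0.07379.
P(sensor 6 first) = λ_6/Σλ = 0.00333/0.07379 ≈ 0.045.

0.045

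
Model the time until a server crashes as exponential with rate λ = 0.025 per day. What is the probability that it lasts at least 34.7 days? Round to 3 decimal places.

0.420

P(X > 34.7) = e^(−λ·34.7) = e^(−0.8675) ≈ 0.420.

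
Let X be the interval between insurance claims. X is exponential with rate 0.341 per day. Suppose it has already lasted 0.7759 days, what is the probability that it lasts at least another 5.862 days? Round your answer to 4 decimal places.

By the memoryless property, P(X > 0.7759+5.862 | X > 0.7759) = P(X > 5.862).
P(X > 5.862) = e^(−1.9989) ≈ 0.1355.

0.1355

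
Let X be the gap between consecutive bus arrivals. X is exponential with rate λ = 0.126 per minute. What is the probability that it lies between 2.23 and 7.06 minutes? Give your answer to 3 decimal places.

P(2.23 < X < 7.06) = e^(−λ·2.23) − e^(−λ·7.06) = 0.75504 − 0.41084 ≈ 0.344.

0.344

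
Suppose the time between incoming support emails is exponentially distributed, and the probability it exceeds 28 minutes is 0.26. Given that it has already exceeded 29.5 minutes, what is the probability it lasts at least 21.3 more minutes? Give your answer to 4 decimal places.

0.3589

From e^(−λ·28) = 0.26, λ = −ln(0.26)/28 = 0.0481098.
Memoryless: P(X > 29.5+21.3 | X > 29.5) = P(X > 21.3) = e^(−0.0481098·21.3) ≈ 0.3589.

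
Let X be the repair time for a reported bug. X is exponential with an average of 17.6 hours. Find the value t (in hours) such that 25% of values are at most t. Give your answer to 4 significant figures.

5.063

The rate is λ = 1/17.6 = 0.0568182 per hour.
Set 1 − e^(−λt) = 0.25, so t = −ln(0.75)/λ = 0.28768/0.0568182 ≈ 5.0632 hours.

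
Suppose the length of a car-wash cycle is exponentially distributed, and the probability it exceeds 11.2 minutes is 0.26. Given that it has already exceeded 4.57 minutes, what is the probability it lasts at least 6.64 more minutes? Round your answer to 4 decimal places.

From e^(−λ·11.2) = 0.26, λ = −ln(0.26)/11.2 = 0.120274.
Memoryless: P(X > 4.57+6.64 | X > 4.57) = P(X > 6.64) = e^(−0.120274·6.64) ≈ 0.4499.

0.4499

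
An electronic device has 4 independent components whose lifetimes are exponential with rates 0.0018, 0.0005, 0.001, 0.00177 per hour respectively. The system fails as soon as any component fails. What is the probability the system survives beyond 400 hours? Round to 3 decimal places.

0.132

The time to first failure is exponential with rate Σλ = 0.0018 + 0.0005 + 0.001 + 0.00177 = 0.00507.
P(min > 400) = e^(−0.00507·400) = e^(−2.028) ≈ 0.132.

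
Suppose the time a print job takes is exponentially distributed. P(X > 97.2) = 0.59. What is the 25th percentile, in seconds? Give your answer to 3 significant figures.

53.0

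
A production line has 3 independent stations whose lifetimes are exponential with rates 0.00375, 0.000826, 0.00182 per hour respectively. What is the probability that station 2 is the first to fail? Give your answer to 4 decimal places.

The time to first failure is exponential with rate Σλ = 0.00375 + 0.000826 + 0.00182 = 0.006396.
P(station 2 first) = λ_2/Σλ = 0.000826/0.006396 ≈ 0.1291.

0.1291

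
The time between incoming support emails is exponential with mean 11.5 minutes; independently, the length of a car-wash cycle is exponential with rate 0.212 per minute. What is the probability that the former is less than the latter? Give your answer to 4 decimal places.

λ_1 = 1/11.5 = 0.0869565, λ_2 = 0.212.
For independent exponentials, P(the former < the latter) = λ_1/(λ_1+λ_2) = 0.0869565/0.298957 ≈ 0.2909.

0.2909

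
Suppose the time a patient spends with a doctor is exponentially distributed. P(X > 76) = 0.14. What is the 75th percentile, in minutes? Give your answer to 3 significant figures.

e^(−λ·76) = 0.14 ⇒ λ = −ln(0.14)/76 = 0.0258699.
75th percentile: 1 − e^(−λt) = 0.75, t = −ln(0.25)/λ = 53.5871 minutes.

53.6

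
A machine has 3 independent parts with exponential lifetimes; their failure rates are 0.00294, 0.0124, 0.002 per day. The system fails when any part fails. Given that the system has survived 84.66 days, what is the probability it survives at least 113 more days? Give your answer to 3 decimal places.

Time to first failure ~ Exp(Σλ) with Σλ = 0.01734.
By memorylessness, P(T > 84.66+113 | T > 84.66) = P(T > 113) = e^(−0.01734·113) ≈ 0.141.

0.141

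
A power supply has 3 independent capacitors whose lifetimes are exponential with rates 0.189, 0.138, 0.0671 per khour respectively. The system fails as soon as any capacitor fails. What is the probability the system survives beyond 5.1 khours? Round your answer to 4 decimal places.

The time to first failure is exponential with rate Σλ = 0.189 + 0.138 + 0.0671 = 0.3941.
P(min > 5.1) = e^(−0.3941·5.1) = e^(−2.0099) ≈ 0.1340.

0.1340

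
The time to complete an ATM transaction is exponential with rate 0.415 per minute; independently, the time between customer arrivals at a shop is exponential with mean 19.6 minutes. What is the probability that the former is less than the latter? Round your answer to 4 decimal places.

λ_1 = 0.415, λ_2 = 1/19.6 = 0.0510204.
For independent exponentials, P(the former < the latter) = λ_1/(λ_1+λ_2) = 0.415/0.46602 ≈ 0.8905.

0.8905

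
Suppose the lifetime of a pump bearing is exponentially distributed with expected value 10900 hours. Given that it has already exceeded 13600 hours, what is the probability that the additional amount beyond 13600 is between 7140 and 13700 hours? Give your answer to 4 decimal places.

The rate is λ = 1/10900 = 0.0000917431 per hour.
Memoryless: the residual past 13600 is again Exp(λ).
P(7140 < residual < 13700) = e^(−λ·7140) − e^(−λ·13700) = 0.51942 − 0.28454 ≈ 0.2349.

0.2349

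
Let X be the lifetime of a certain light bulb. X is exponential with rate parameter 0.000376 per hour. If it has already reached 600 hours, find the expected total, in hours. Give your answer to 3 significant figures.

By memorylessness, E[X | X > 600] = 600 + 1/λ = 600 + 2659.57 = 3259.57 hours.

3260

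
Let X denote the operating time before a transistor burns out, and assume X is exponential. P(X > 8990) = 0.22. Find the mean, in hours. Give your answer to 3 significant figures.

e^(−λ·8990) = 0.22 ⇒ λ = −ln(0.22)/8990 = 0.000168424.
Mean = 1/λ = 5937.41 hours.

5940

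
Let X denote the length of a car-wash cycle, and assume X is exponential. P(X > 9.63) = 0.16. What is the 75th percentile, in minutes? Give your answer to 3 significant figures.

e^(−λ·9.63) = 0.16 ⇒ λ = −ln(0.16)/9.63 = 0.190299.
75th percentile: 1 − e^(−λt) = 0.75, t = −ln(0.25)/λ = 7.28481 minutes.

7.28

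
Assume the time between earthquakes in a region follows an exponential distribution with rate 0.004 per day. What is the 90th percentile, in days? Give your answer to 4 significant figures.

575.6

Set 1 − e^(−λt) = 0.9, so t = −ln(0.1)/λ = 2.3026/0.004 ≈ 575.646 days.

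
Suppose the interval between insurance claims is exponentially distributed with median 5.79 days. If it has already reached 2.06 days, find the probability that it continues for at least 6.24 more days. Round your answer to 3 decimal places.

For an exponential, median = ln(2)/λ, so λ = ln 2 / 5.79 = 0.119715 per day.
The exponential is memoryless, so the remaining time is again Exp(λ): the condition X > 2.06 is irrelevant.
P(X > 6.24) = e^(−0.74702) ≈ 0.474.

0.474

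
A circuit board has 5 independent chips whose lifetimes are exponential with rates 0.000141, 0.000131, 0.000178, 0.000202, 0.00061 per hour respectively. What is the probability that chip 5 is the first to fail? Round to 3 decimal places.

The time to first failure is exponential with rate Σλ = 0.000141 + 0.000131 + 0.000178 + 0.000202 + 0.00061 = 0.001262.
P(chip 5 first) = λ_5/Σλ = 0.00061/0.001262 ≈ 0.483.

0.483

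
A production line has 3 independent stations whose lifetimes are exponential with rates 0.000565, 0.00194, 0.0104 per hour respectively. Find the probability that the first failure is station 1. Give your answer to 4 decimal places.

0.0438

The time to first failure is exponential with rate Σλ = 0.000565 + 0.00194 + 0.0104 = 0.012905.
P(station 1 first) = λ_1/Σλ = 0.000565/0.012905 ≈ 0.0438.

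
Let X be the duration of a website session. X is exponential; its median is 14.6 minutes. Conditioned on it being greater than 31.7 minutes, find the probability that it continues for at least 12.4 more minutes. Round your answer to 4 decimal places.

For an exponential, median = ln(2)/λ, so λ = ln 2 / 14.6 = 0.0474758 per minute.
P(X > s+t | X > s) = e^(−λ(s+t))/e^(−λs) = e^(−λt), independent of s = 31.7.
P(X > 12.4) = e^(−0.5887) ≈ 0.5550.

0.5550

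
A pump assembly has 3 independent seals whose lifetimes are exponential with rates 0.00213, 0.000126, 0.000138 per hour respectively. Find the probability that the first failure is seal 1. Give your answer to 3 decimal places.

0.890

The time to first failure is exponential with rate Σλ = 0.00213 + 0.000126 + 0.000138 = 0.002394.
P(seal 1 first) = λ_1/Σλ = 0.00213/0.002394 ≈ 0.890.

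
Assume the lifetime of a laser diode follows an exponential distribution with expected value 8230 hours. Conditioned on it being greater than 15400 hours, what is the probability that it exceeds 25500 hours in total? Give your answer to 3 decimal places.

0.293

The rate is λ = 1/8230 = 0.000121507 per hour.
P(X > s+t | X > s) = e^(−λ(s+t))/e^(−λs) = e^(−λt), independent of s = 15400.
P(X > 10100) = e^(−1.2272) ≈ 0.293.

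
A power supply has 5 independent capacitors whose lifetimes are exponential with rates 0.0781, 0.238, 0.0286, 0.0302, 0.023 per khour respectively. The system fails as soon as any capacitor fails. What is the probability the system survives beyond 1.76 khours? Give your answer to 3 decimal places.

0.496

The time to first failure is exponential with rate Σλ = 0.0781 + 0.238 + 0.0286 + 0.0302 + 0.023 = 0.3979.
P(min > 1.76) = e^(−0.3979·1.76) = e^(−0.7003) ≈ 0.496.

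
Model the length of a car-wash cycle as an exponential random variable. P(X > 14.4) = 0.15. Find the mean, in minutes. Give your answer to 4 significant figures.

7.590

e^(−λ·14.4) = 0.15 ⇒ λ = −ln(0.15)/14.4 = 0.131744.
Mean = 1/λ = 7.59045 minutes.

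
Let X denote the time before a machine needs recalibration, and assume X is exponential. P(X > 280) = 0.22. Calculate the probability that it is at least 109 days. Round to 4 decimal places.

0.5546

e^(−λ·280) = 0.22 ⇒ λ = −ln(0.22)/280 = 0.0054076.
P(X > 109) = e^(−0.0054076·109) = e^(−0.58943) ≈ 0.5546.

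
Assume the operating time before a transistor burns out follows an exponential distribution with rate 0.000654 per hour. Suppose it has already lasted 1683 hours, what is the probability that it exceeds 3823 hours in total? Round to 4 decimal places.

0.2467

By the memoryless property, P(X > 1683+2140 | X > 1683) = P(X > 2140).
P(X > 2140) = e^(−1.3996) ≈ 0.2467.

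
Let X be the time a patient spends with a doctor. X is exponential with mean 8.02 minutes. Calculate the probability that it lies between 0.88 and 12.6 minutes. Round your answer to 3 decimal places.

0.688

The rate is λ = 1/8.02 = 0.124688 per minute.
P(0.88 < X < 12.6) = e^(−λ·0.88) − e^(−λ·12.6) = 0.89608 − 0.20782 ≈ 0.688.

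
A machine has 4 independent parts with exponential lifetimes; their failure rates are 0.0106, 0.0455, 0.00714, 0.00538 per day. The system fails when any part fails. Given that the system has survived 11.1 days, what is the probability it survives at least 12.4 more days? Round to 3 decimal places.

0.427

Time to first failure ~ Exp(Σλ) with Σλ = 0.06862.
By memorylessness, P(T > 11.1+12.4 | T > 11.1) = P(T > 12.4) = e^(−0.06862·12.4) ≈ 0.427.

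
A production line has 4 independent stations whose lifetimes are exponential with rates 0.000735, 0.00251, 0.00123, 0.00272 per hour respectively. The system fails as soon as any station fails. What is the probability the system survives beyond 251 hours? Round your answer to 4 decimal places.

0.1643

The time to first failure is exponential with rate Σλ = 0.000735 + 0.00251 + 0.00123 + 0.00272 = 0.007195.
P(min > 251) = e^(−0.007195·251) = e^(−1.8059) ≈ 0.1643.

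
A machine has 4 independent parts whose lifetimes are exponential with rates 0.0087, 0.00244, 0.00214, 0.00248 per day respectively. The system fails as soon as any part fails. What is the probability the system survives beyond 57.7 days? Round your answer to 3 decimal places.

The time to first failure is exponential with rate Σλ = 0.0087 + 0.00244 + 0.00214 + 0.00248 = 0.01576.
P(min > 57.7) = e^(−0.01576·57.7) = e^(−0.90935) ≈ 0.403.

0.403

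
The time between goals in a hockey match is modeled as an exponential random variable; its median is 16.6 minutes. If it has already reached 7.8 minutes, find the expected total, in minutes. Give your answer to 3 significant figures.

For an exponential, median = ln(2)/λ, so λ = ln 2 / 16.6 = 0.0417559 per minute.
By memorylessness, E[X | X > 7.8] = 7.8 + 1/λ = 7.8 + 23.9487 = 31.7487 minutes.

31.7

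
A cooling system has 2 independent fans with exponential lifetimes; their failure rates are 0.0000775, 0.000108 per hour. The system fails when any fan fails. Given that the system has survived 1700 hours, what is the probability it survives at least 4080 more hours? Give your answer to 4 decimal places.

0.4691

Time to first failure ~ Exp(Σλ) with Σλ = 0.0001855.
By memorylessness, P(T > 1700+4080 | T > 1700) = P(T > 4080) = e^(−0.0001855·4080) ≈ 0.4691.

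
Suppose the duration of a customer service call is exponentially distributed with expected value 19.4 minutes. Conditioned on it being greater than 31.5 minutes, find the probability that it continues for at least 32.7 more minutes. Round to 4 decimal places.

The rate is λ = 1/19.4 = 0.0515464 per minute.
P(X > s+t | X > s) = e^(−λ(s+t))/e^(−λs) = e^(−λt), independent of s = 31.5.
P(X > 32.7) = e^(−1.6856) ≈ 0.1853.

0.1853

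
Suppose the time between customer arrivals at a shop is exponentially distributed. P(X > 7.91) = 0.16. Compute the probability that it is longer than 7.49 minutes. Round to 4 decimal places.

0.1764

e^(−λ·7.91) = 0.16 ⇒ λ = −ln(0.16)/7.91 = 0.231679.
P(X > 7.49) = e^(−0.231679·7.49) = e^(−1.7353) ≈ 0.1764.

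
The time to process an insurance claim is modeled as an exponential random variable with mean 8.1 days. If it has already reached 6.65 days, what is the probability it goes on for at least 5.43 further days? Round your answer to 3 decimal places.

The rate is λ = 1/8.1 = 0.123457 per day.
By the memoryless property, P(X > 6.65+5.43 | X > 6.65) = P(X > 5.43).
P(X > 5.43) = e^(−0.67037) ≈ 0.512.

0.512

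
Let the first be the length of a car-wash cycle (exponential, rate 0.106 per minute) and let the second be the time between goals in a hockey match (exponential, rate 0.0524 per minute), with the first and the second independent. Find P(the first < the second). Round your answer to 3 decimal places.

0.669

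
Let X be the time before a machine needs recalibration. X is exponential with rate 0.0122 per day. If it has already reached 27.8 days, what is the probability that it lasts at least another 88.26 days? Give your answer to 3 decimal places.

0.341

By the memoryless property, P(X > 27.8+88.26 | X > 27.8) = P(X > 88.26).
P(X > 88.26) = e^(−1.0768) ≈ 0.341.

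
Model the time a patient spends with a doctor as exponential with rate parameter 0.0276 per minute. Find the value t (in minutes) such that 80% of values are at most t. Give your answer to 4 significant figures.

Set 1 − e^(−λt) = 0.8, so t = −ln(0.2)/λ = 1.6094/0.0276 ≈ 58.313 minutes.

58.31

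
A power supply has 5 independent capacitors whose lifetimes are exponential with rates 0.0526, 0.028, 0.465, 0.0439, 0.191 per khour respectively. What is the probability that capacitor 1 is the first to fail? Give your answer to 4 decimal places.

The time to first failure is exponential with rate Σλ = 0.0526 + 0.028 + 0.465 + 0.0439 + 0.191 = 0.7805.
P(capacitor 1 first) = λ_1/Σλ = 0.0526/0.7805 ≈ 0.0674.

0.0674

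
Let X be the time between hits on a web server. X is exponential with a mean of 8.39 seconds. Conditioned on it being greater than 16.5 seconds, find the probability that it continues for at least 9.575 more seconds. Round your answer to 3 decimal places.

0.319

The rate is λ = 1/8.39 = 0.11919 per second.
By the memoryless property, P(X > 16.5+9.575 | X > 16.5) = P(X > 9.575).
P(X > 9.575) = e^(−1.1412) ≈ 0.319.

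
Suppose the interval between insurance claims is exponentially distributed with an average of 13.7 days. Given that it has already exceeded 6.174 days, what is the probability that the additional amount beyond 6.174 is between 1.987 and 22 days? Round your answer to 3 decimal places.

The rate is λ = 1/13.7 = 0.0729927 per day.
Memoryless: the residual past 6.174 is again Exp(λ).
P(1.987 < residual < 22) = e^(−λ·1.987) − e^(−λ·22) = 0.86499 − 0.20072 ≈ 0.664.

0.664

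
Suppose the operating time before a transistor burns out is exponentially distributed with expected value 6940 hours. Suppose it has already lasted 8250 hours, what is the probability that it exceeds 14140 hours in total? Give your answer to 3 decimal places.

0.428

The rate is λ = 1/6940 = 0.000144092 per hour.
P(X > s+t | X > s) = e^(−λ(s+t))/e^(−λs) = e^(−λt), independent of s = 8250.
P(X > 5890) = e^(−0.8487) ≈ 0.428.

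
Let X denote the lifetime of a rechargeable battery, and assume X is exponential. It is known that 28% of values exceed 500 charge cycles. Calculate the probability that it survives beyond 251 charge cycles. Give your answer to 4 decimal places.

0.5278

e^(−λ·500) = 0.28 ⇒ λ = −ln(0.28)/500 = 0.00254593.
P(X > 251) = e^(−0.00254593·251) = e^(−0.63903) ≈ 0.5278.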